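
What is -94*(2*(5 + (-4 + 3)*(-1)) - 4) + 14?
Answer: -738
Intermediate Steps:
-94*(2*(5 + (-4 + 3)*(-1)) - 4) + 14 = -94*(2*(5 - 1*(-1)) - 4) + 14 = -94*(2*(5 + 1) - 4) + 14 = -94*(2*6 - 4) + 14 = -94*(12 - 4) + 14 = -94*8 + 14 = -752 + 14 = -738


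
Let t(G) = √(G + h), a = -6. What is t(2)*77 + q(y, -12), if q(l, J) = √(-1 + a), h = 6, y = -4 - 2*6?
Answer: 154*√2 + I*√7 ≈ 217.79 + 2.6458*I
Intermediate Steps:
y = -16 (y = -4 - 12 = -16)
t(G) = √(6 + G) (t(G) = √(G + 6) = √(6 + G))
q(l, J) = I*√7 (q(l, J) = √(-1 - 6) = √(-7) = I*√7)
t(2)*77 + q(y, -12) = √(6 + 2)*77 + I*√7 = √8*77 + I*√7 = (2*√2)*77 + I*√7 = 154*√2 + I*√7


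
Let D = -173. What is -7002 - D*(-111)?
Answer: -26205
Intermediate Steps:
-7002 - D*(-111) = -7002 - (-173)*(-111) = -7002 - 1*19203 = -7002 - 19203 = -26205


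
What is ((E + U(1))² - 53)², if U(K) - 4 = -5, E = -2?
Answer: 1936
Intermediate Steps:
U(K) = -1 (U(K) = 4 - 5 = -1)
((E + U(1))² - 53)² = ((-2 - 1)² - 53)² = ((-3)² - 53)² = (9 - 53)² = (-44)² = 1936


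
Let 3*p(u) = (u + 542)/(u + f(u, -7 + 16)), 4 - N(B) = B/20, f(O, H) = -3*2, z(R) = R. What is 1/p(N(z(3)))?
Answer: -43/3639 ≈ -0.011816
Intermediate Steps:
f(O, H) = -6
N(B) = 4 - B/20
p(u) = (542 + u)/(3*(-6 + u)) (p(u) = ((u + 542)/(u - 6))/3 = ((542 + u)/(-6 + u))/3 = (542 + u)/(3*(-6 + u)))
1/p(N(z(3))) = 1/((542 + (4 - 1/20*3))/(3*(-6 + (4 - 1/20*3)))) = 1/((542 + (4 - 3/20))/(3*(-6 + (4 - 3/20)))) = 1/((542 + 77/20)/(3*(-6 + 77/20))) = 1/((⅓)*(10917/20)/(-43/20)) = 1/((⅓)*(-20/43)*(10917/20)) = 1/(-3639/43) = -43/3639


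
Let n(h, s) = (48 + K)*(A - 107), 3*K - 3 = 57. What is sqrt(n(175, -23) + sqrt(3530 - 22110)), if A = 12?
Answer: sqrt(-6460 + 2*I*sqrt(4645)) ≈ 0.8479 + 80.379*I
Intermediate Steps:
K = 20 (K = 1 + (1/3)*57 = 1 + 19 = 20)
n(h, s) = -6460 (n(h, s) = (48 + 20)*(12 - 107) = 68*(-95) = -6460)
sqrt(n(175, -23) + sqrt(3530 - 22110)) = sqrt(-6460 + sqrt(3530 - 22110)) = sqrt(-6460 + sqrt(-18580)) = sqrt(-6460 + 2*I*sqrt(4645))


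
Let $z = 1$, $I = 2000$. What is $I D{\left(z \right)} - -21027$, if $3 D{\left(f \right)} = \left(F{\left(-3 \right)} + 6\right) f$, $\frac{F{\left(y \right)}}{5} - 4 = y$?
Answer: $\frac{85081}{3} \approx 28360.0$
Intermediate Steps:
$F{\left(y \right)} = 20 + 5 y$
$D{\left(f \right)} = \frac{11 f}{3}$ ($D{\left(f \right)} = \frac{\left(\left(20 + 5 \left(-3\right)\right) + 6\right) f}{3} = \frac{\left(\left(20 - 15\right) + 6\right) f}{3} = \frac{\left(5 + 6\right) f}{3} = \frac{11 f}{3}$)
$I D{\left(z \right)} - -21027 = 2000 \cdot \frac{11}{3} \cdot 1 - -21027 = 2000 \cdot \frac{11}{3} + 21027 = \frac{22000}{3} + 21027 = \frac{85081}{3}$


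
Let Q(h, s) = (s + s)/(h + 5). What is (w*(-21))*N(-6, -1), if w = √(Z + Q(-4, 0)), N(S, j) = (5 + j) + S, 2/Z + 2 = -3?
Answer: 42*I*√10/5 ≈ 26.563*I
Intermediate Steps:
Z = -⅖ (Z = 2/(-2 - 3) = 2/(-5) = 2*(-⅕) = -⅖ ≈ -0.40000)
Q(h, s) = 2*s/(5 + h) (Q(h, s) = (2*s)/(5 + h) = 2*s/(5 + h))
N(S, j) = 5 + S + j
w = I*√10/5 (w = √(-⅖ + 2*0/(5 - 4)) = √(-⅖ + 2*0/1) = √(-⅖ + 2*0*1) = √(-⅖ + 0) = √(-⅖) = I*√10/5 ≈ 0.63246*I)
(w*(-21))*N(-6, -1) = ((I*√10/5)*(-21))*(5 - 6 - 1) = -21*I*√10/5*(-2) = 42*I*√10/5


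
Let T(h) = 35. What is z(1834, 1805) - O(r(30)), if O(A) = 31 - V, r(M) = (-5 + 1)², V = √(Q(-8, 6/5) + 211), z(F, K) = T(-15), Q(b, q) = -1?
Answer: 4 + √210 ≈ 18.491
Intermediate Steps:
z(F, K) = 35
V = √210 (V = √(-1 + 211) = √210 ≈ 14.491)
r(M) = 16 (r(M) = (-4)² = 16)
O(A) = 31 - √210
z(1834, 1805) - O(r(30)) = 35 - (31 - √210) = 35 + (-31 + √210) = 4 + √210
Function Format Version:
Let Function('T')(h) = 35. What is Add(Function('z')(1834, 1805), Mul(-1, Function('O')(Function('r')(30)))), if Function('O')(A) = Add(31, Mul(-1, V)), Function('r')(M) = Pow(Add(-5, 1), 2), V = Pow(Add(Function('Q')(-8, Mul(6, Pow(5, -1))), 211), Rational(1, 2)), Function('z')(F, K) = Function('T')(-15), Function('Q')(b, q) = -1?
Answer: Add(4, Pow(210, Rational(1, 2))) ≈ 18.491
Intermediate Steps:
Function('z')(F, K) = 35
V = Pow(210, Rational(1, 2)) (V = Pow(Add(-1, 211), Rational(1, 2)) = Pow(210, Rational(1, 2)) ≈ 14.491)
Function('r')(M) = 16 (Function('r')(M) = Pow(-4, 2) = 16)
Function('O')(A) = Add(31, Mul(-1, Pow(210, Rational(1, 2))))
Add(Function('z')(1834, 1805), Mul(-1, Function('O')(Function('r')(30)))) = Add(35, Mul(-1, Add(31, Mul(-1, Pow(210, Rational(1, 2)))))) = Add(35, Add(-31, Pow(210, Rational(1, 2)))) = Add(4, Pow(210, Rational(1, 2)))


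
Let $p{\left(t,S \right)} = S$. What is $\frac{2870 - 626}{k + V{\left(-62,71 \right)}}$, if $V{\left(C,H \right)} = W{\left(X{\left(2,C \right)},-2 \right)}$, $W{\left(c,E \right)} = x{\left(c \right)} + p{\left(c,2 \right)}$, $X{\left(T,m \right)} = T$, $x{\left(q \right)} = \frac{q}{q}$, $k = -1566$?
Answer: $- \frac{748}{521} \approx -1.4357$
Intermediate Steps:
$x{\left(q \right)} = 1$
$W{\left(c,E \right)} = 3$ ($W{\left(c,E \right)} = 1 + 2 = 3$)
$V{\left(C,H \right)} = 3$
$\frac{2870 - 626}{k + V{\left(-62,71 \right)}} = \frac{2870 - 626}{-1566 + 3} = \frac{2244}{-1563} = 2244 \left(- \frac{1}{1563}\right) = - \frac{748}{521}$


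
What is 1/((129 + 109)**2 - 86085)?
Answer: -1/29441 ≈ -3.3966e-5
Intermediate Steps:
1/((129 + 109)**2 - 86085) = 1/(238**2 - 86085) = 1/(56644 - 86085) = 1/(-29441) = -1/29441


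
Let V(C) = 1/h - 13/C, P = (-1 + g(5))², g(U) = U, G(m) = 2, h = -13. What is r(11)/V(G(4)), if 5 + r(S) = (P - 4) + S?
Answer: -52/19 ≈ -2.7368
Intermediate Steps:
P = 16 (P = (-1 + 5)² = 4² = 16)
V(C) = -1/13 - 13/C (V(C) = 1/(-13) - 13/C = 1*(-1/13) - 13/C = -1/13 - 13/C)
r(S) = 7 + S (r(S) = -5 + ((16 - 4) + S) = -5 + (12 + S) = 7 + S)
r(11)/V(G(4)) = (7 + 11)/(((1/13)*(-169 - 1*2)/2)) = 18/(((1/13)*(½)*(-169 - 2))) = 18/(((1/13)*(½)*(-171))) = 18/(-171/26) = 18*(-26/171) = -52/19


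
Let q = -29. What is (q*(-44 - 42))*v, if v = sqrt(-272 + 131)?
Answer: 2494*I*sqrt(141) ≈ 29615.0*I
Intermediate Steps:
v = I*sqrt(141) (v = sqrt(-141) = I*sqrt(141) ≈ 11.874*I)
(q*(-44 - 42))*v = (-29*(-44 - 42))*(I*sqrt(141)) = (-29*(-86))*(I*sqrt(141)) = 2494*(I*sqrt(141)) = 2494*I*sqrt(141)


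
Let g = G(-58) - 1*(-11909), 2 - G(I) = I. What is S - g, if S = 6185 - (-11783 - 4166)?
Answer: 10165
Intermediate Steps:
G(I) = 2 - I
g = 11969 (g = (2 - 1*(-58)) - 1*(-11909) = (2 + 58) + 11909 = 60 + 11909 = 11969)
S = 22134 (S = 6185 - 1*(-15949) = 6185 + 15949 = 22134)
S - g = 22134 - 1*11969 = 22134 - 11969 = 10165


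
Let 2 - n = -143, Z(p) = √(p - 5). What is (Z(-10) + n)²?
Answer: (145 + I*√15)² ≈ 21010.0 + 1123.2*I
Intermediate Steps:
Z(p) = √(-5 + p)
n = 145 (n = 2 - 1*(-143) = 2 + 143 = 145)
(Z(-10) + n)² = (√(-5 - 10) + 145)² = (√(-15) + 145)² = (I*√15 + 145)² = (145 + I*√15)²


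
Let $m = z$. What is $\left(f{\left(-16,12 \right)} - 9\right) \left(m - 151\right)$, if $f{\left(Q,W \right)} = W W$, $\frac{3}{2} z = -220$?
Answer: $-40185$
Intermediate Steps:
$z = - \frac{440}{3}$ ($z = \frac{2}{3} \left(-220\right) = - \frac{440}{3} \approx -146.67$)
$m = - \frac{440}{3} \approx -146.67$
$f{\left(Q,W \right)} = W^{2}$
$\left(f{\left(-16,12 \right)} - 9\right) \left(m - 151\right) = \left(12^{2} - 9\right) \left(- \frac{440}{3} - 151\right) = \left(144 - 9\right) \left(- \frac{440}{3} - 151\right) = 135 \left(- \frac{893}{3}\right) = -40185$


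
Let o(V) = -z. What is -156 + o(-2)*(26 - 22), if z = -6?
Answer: -132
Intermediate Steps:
o(V) = 6 (o(V) = -1*(-6) = 6)
-156 + o(-2)*(26 - 22) = -156 + 6*(26 - 22) = -156 + 6*4 = -156 + 24 = -132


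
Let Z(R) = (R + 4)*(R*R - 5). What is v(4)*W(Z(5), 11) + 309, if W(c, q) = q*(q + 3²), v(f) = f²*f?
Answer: 14389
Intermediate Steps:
v(f) = f³
Z(R) = (-5 + R²)*(4 + R) (Z(R) = (4 + R)*(R² - 5) = (4 + R)*(-5 + R²) = (-5 + R²)*(4 + R))
W(c, q) = q*(9 + q) (W(c, q) = q*(q + 9) = q*(9 + q))
v(4)*W(Z(5), 11) + 309 = 4³*(11*(9 + 11)) + 309 = 64*(11*20) + 309 = 64*220 + 309 = 14080 + 309 = 14389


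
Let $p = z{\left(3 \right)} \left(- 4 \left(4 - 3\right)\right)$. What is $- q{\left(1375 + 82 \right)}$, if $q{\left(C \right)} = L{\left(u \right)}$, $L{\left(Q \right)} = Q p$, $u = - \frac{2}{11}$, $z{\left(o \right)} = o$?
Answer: $- \frac{24}{11} \approx -2.1818$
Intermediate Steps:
$p = -12$ ($p = 3 \left(- 4 \left(4 - 3\right)\right) = 3 \left(\left(-4\right) 1\right) = 3 \left(-4\right) = -12$)
$u = - \frac{2}{11}$ ($u = \left(-2\right) \frac{1}{11} = - \frac{2}{11} \approx -0.18182$)
$L{\left(Q \right)} = - 12 Q$ ($L{\left(Q \right)} = Q \left(-12\right) = - 12 Q$)
$q{\left(C \right)} = \frac{24}{11}$ ($q{\left(C \right)} = \left(-12\right) \left(- \frac{2}{11}\right) = \frac{24}{11}$)
$- q{\left(1375 + 82 \right)} = \left(-1\right) \frac{24}{11} = - \frac{24}{11}$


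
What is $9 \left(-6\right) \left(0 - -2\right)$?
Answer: $-108$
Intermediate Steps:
$9 \left(-6\right) \left(0 - -2\right) = - 54 \left(0 + 2\right) = \left(-54\right) 2 = -108$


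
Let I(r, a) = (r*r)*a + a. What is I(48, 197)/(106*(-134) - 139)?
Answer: -454085/14343 ≈ -31.659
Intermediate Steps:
I(r, a) = a + a*r² (I(r, a) = r²*a + a = a*r² + a = a + a*r²)
I(48, 197)/(106*(-134) - 139) = (197*(1 + 48²))/(106*(-134) - 139) = (197*(1 + 2304))/(-14204 - 139) = (197*2305)/(-14343) = 454085*(-1/14343) = -454085/14343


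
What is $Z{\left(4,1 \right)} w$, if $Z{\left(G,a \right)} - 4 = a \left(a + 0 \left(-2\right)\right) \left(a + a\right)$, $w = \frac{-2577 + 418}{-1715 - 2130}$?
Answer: $\frac{12954}{3845} \approx 3.369$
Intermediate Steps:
$w = \frac{2159}{3845}$ ($w = - \frac{2159}{-3845} = \left(-2159\right) \left(- \frac{1}{3845}\right) = \frac{2159}{3845} \approx 0.56151$)
$Z{\left(G,a \right)} = 4 + 2 a^{3}$ ($Z{\left(G,a \right)} = 4 + a \left(a + 0 \left(-2\right)\right) \left(a + a\right) = 4 + a \left(a + 0\right) 2 a = 4 + a a 2 a = 4 + a 2 a^{2} = 4 + 2 a^{3}$)
$Z{\left(4,1 \right)} w = \left(4 + 2 \cdot 1^{3}\right) \frac{2159}{3845} = \left(4 + 2 \cdot 1\right) \frac{2159}{3845} = \left(4 + 2\right) \frac{2159}{3845} = 6 \cdot \frac{2159}{3845} = \frac{12954}{3845}$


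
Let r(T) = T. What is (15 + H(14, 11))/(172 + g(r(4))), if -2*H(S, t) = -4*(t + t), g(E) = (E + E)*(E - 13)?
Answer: 59/100 ≈ 0.59000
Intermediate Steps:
g(E) = 2*E*(-13 + E) (g(E) = (2*E)*(-13 + E) = 2*E*(-13 + E))
H(S, t) = 4*t (H(S, t) = -(-2)*(t + t) = -(-2)*2*t = -(-4)*t = 4*t)
(15 + H(14, 11))/(172 + g(r(4))) = (15 + 4*11)/(172 + 2*4*(-13 + 4)) = (15 + 44)/(172 + 2*4*(-9)) = 59/(172 - 72) = 59/100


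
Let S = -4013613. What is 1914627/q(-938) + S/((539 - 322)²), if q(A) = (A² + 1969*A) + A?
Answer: -189304736791/2170614544 ≈ -87.213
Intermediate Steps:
q(A) = A² + 1970*A
1914627/q(-938) + S/((539 - 322)²) = 1914627/((-938*(1970 - 938))) - 4013613/(539 - 322)² = 1914627/((-938*1032)) - 4013613/(217²) = 1914627/(-968016) - 4013613/47089 = 1914627*(-1/968016) - 4013613*1/47089 = -638209/322672 - 4013613/47089 = -189304736791/2170614544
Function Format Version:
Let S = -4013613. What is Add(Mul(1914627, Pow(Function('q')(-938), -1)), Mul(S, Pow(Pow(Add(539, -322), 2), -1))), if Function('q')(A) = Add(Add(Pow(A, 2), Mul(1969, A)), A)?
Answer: Rational(-189304736791, 2170614544) ≈ -87.213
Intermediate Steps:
Function('q')(A) = Add(Pow(A, 2), Mul(1970, A))
Add(Mul(1914627, Pow(Function('q')(-938), -1)), Mul(S, Pow(Pow(Add(539, -322), 2), -1))) = Add(Mul(1914627, Pow(Mul(-938, Add(1970, -938)), -1)), Mul(-4013613, Pow(Pow(Add(539, -322), 2), -1))) = Add(Mul(1914627, Pow(Mul(-938, 1032), -1)), Mul(-4013613, Pow(Pow(217, 2), -1))) = Add(Mul(1914627, Pow(-968016, -1)), Mul(-4013613, Pow(47089, -1))) = Add(Mul(1914627, Rational(-1, 968016)), Mul(-4013613, Rational(1, 47089))) = Add(Rational(-638209, 322672), Rational(-4013613, 47089)) = Rational(-189304736791, 2170614544)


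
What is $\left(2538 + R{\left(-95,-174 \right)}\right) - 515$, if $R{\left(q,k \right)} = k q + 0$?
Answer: $18553$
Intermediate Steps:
$R{\left(q,k \right)} = k q$
$\left(2538 + R{\left(-95,-174 \right)}\right) - 515 = \left(2538 - -16530\right) - 515 = \left(2538 + 16530\right) - 515 = 19068 - 515 = 18553$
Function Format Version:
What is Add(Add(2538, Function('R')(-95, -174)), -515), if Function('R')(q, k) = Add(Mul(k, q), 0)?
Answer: 18553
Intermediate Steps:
Function('R')(q, k) = Mul(k, q)
Add(Add(2538, Function('R')(-95, -174)), -515) = Add(Add(2538, Mul(-174, -95)), -515) = Add(Add(2538, 16530), -515) = Add(19068, -515) = 18553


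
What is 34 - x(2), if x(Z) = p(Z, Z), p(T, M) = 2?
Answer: 32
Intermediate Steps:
x(Z) = 2
34 - x(2) = 34 - 1*2 = 34 - 2 = 32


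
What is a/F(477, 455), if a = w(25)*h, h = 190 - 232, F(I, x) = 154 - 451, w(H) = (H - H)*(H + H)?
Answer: 0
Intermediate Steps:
w(H) = 0 (w(H) = 0*(2*H) = 0)
F(I, x) = -297
h = -42
a = 0 (a = 0*(-42) = 0)
a/F(477, 455) = 0/(-297) = 0*(-1/297) = 0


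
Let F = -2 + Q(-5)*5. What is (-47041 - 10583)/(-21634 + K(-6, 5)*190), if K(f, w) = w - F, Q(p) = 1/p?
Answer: 28812/10057 ≈ 2.8649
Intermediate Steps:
Q(p) = 1/p
F = -3 (F = -2 + 5/(-5) = -2 - ⅕*5 = -2 - 1 = -3)
K(f, w) = 3 + w (K(f, w) = w - 1*(-3) = w + 3 = 3 + w)
(-47041 - 10583)/(-21634 + K(-6, 5)*190) = (-47041 - 10583)/(-21634 + (3 + 5)*190) = -57624/(-21634 + 8*190) = -57624/(-21634 + 1520) = -57624/(-20114) = -57624*(-1/20114) = 28812/10057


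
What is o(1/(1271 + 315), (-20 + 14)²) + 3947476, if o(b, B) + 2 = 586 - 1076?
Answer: 3946984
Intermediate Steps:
o(b, B) = -492 (o(b, B) = -2 + (586 - 1076) = -2 - 490 = -492)
o(1/(1271 + 315), (-20 + 14)²) + 3947476 = -492 + 3947476 = 3946984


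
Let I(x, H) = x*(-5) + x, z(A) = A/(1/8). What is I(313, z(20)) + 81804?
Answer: 80552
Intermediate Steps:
z(A) = 8*A (z(A) = A/(⅛) = A*8 = 8*A)
I(x, H) = -4*x (I(x, H) = -5*x + x = -4*x)
I(313, z(20)) + 81804 = -4*313 + 81804 = -1252 + 81804 = 80552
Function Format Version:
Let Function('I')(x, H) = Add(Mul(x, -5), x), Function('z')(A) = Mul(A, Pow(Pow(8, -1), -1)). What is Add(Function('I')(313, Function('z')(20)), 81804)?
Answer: 80552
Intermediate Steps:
Function('z')(A) = Mul(8, A) (Function('z')(A) = Mul(A, Pow(Rational(1, 8), -1)) = Mul(A, 8) = Mul(8, A))
Function('I')(x, H) = Mul(-4, x) (Function('I')(x, H) = Add(Mul(-5, x), x) = Mul(-4, x))
Add(Function('I')(313, Function('z')(20)), 81804) = Add(Mul(-4, 313), 81804) = Add(-1252, 81804) = 80552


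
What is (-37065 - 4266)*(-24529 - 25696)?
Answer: 2075849475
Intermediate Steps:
(-37065 - 4266)*(-24529 - 25696) = -41331*(-50225) = 2075849475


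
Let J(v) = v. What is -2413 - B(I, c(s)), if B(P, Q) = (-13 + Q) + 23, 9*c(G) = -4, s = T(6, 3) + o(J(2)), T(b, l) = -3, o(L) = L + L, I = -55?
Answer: -21803/9 ≈ -2422.6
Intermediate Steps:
o(L) = 2*L
s = 1 (s = -3 + 2*2 = -3 + 4 = 1)
c(G) = -4/9 (c(G) = (⅑)*(-4) = -4/9)
B(P, Q) = 10 + Q
-2413 - B(I, c(s)) = -2413 - (10 - 4/9) = -2413 - 1*86/9 = -2413 - 86/9 = -21803/9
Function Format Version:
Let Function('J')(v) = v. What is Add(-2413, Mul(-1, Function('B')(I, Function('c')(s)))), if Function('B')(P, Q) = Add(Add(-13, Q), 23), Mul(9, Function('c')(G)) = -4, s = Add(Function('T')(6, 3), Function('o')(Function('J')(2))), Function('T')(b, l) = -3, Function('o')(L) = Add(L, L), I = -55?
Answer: Rational(-21803, 9) ≈ -2422.6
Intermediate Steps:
Function('o')(L) = Mul(2, L)
s = 1 (s = Add(-3, Mul(2, 2)) = Add(-3, 4) = 1)
Function('c')(G) = Rational(-4, 9) (Function('c')(G) = Mul(Rational(1, 9), -4) = Rational(-4, 9))
Function('B')(P, Q) = Add(10, Q)
Add(-2413, Mul(-1, Function('B')(I, Function('c')(s)))) = Add(-2413, Mul(-1, Add(10, Rational(-4, 9)))) = Add(-2413, Mul(-1, Rational(86, 9))) = Add(-2413, Rational(-86, 9)) = Rational(-21803, 9)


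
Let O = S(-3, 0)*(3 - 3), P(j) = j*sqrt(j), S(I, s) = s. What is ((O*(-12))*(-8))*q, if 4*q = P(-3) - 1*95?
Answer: 0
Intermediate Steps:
P(j) = j**(3/2)
O = 0 (O = 0*(3 - 3) = 0*0 = 0)
q = -95/4 - 3*I*sqrt(3)/4 (q = ((-3)**(3/2) - 1*95)/4 = (-3*I*sqrt(3) - 95)/4 = (-95 - 3*I*sqrt(3))/4 = -95/4 - 3*I*sqrt(3)/4 ≈ -23.75 - 1.299*I)
((O*(-12))*(-8))*q = ((0*(-12))*(-8))*(-95/4 - 3*I*sqrt(3)/4) = (0*(-8))*(-95/4 - 3*I*sqrt(3)/4) = 0*(-95/4 - 3*I*sqrt(3)/4) = 0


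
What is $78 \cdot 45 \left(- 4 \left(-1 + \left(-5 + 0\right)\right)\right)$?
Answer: $84240$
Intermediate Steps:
$78 \cdot 45 \left(- 4 \left(-1 + \left(-5 + 0\right)\right)\right) = 3510 \left(- 4 \left(-1 - 5\right)\right) = 3510 \left(\left(-4\right) \left(-6\right)\right) = 3510 \cdot 24 = 84240$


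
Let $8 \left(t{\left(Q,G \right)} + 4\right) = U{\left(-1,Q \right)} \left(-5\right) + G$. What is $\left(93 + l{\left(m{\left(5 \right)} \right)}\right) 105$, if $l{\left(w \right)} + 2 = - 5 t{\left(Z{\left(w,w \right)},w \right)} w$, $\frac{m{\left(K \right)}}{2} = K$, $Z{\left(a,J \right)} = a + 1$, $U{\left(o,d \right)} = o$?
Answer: $\frac{82845}{4} \approx 20711.0$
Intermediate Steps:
$Z{\left(a,J \right)} = 1 + a$
$m{\left(K \right)} = 2 K$
$t{\left(Q,G \right)} = - \frac{27}{8} + \frac{G}{8}$ ($t{\left(Q,G \right)} = -4 + \frac{\left(-1\right) \left(-5\right) + G}{8} = -4 + \frac{5 + G}{8} = -4 + \left(\frac{5}{8} + \frac{G}{8}\right) = - \frac{27}{8} + \frac{G}{8}$)
$l{\left(w \right)} = -2 + w \left(\frac{135}{8} - \frac{5 w}{8}\right)$ ($l{\left(w \right)} = -2 + - 5 \left(- \frac{27}{8} + \frac{w}{8}\right) w = -2 + \left(\frac{135}{8} - \frac{5 w}{8}\right) w = -2 + w \left(\frac{135}{8} - \frac{5 w}{8}\right)$)
$\left(93 + l{\left(m{\left(5 \right)} \right)}\right) 105 = \left(93 - \left(2 + \frac{5 \cdot 2 \cdot 5 \left(-27 + 2 \cdot 5\right)}{8}\right)\right) 105 = \left(93 - \left(2 + \frac{25 \left(-27 + 10\right)}{4}\right)\right) 105 = \left(93 - \left(2 + \frac{25}{4} \left(-17\right)\right)\right) 105 = \left(93 + \left(-2 + \frac{425}{4}\right)\right) 105 = \left(93 + \frac{417}{4}\right) 105 = \frac{789}{4} \cdot 105 = \frac{82845}{4}$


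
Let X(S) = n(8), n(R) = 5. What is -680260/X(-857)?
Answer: -136052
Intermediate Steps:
X(S) = 5
-680260/X(-857) = -680260/5 = -680260*⅕ = -136052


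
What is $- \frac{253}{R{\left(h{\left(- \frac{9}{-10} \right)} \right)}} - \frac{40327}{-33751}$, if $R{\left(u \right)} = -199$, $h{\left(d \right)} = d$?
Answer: $\frac{16564076}{6716449} \approx 2.4662$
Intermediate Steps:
$- \frac{253}{R{\left(h{\left(- \frac{9}{-10} \right)} \right)}} - \frac{40327}{-33751} = - \frac{253}{-199} - \frac{40327}{-33751} = \left(-253\right) \left(- \frac{1}{199}\right) - - \frac{40327}{33751} = \frac{253}{199} + \frac{40327}{33751} = \frac{16564076}{6716449}$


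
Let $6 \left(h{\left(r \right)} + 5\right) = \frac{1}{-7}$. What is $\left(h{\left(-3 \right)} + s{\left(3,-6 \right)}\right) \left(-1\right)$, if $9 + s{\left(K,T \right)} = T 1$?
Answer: $\frac{841}{42} \approx 20.024$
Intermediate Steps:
$s{\left(K,T \right)} = -9 + T$ ($s{\left(K,T \right)} = -9 + T 1 = -9 + T$)
$h{\left(r \right)} = - \frac{211}{42}$ ($h{\left(r \right)} = -5 + \frac{1}{6 \left(-7\right)} = -5 + \frac{1}{6} \left(- \frac{1}{7}\right) = -5 - \frac{1}{42} = - \frac{211}{42}$)
$\left(h{\left(-3 \right)} + s{\left(3,-6 \right)}\right) \left(-1\right) = \left(- \frac{211}{42} - 15\right) \left(-1\right) = \left(- \frac{841}{42}\right) \left(-1\right) = \frac{841}{42}$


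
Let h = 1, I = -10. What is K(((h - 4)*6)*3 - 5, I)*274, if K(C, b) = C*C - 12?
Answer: 950506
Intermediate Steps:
K(C, b) = -12 + C**2 (K(C, b) = C**2 - 12 = -12 + C**2)
K(((h - 4)*6)*3 - 5, I)*274 = (-12 + (((1 - 4)*6)*3 - 5)**2)*274 = (-12 + (-3*6*3 - 5)**2)*274 = (-12 + (-18*3 - 5)**2)*274 = (-12 + (-54 - 5)**2)*274 = (-12 + (-59)**2)*274 = (-12 + 3481)*274 = 3469*274 = 950506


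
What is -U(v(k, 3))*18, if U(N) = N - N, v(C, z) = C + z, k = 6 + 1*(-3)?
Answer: 0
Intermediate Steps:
k = 3 (k = 6 - 3 = 3)
U(N) = 0
-U(v(k, 3))*18 = -0*18 = -1*0 = 0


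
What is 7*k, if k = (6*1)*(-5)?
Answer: -210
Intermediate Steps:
k = -30 (k = 6*(-5) = -30)
7*k = 7*(-30) = -210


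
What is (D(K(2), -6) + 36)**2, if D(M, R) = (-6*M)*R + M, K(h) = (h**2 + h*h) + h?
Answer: 164836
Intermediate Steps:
K(h) = h + 2*h**2 (K(h) = (h**2 + h**2) + h = 2*h**2 + h = h + 2*h**2)
D(M, R) = M - 6*M*R (D(M, R) = -6*M*R + M = M - 6*M*R)
(D(K(2), -6) + 36)**2 = ((2*(1 + 2*2))*(1 - 6*(-6)) + 36)**2 = ((2*(1 + 4))*(1 + 36) + 36)**2 = ((2*5)*37 + 36)**2 = (10*37 + 36)**2 = (370 + 36)**2 = 406**2 = 164836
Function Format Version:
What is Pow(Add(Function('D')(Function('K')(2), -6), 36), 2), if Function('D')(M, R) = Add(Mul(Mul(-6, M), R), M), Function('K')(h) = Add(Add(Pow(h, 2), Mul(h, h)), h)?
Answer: 164836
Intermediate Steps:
Function('K')(h) = Add(h, Mul(2, Pow(h, 2))) (Function('K')(h) = Add(Add(Pow(h, 2), Pow(h, 2)), h) = Add(Mul(2, Pow(h, 2)), h) = Add(h, Mul(2, Pow(h, 2))))
Function('D')(M, R) = Add(M, Mul(-6, M, R)) (Function('D')(M, R) = Add(Mul(-6, M, R), M) = Add(M, Mul(-6, M, R)))
Pow(Add(Function('D')(Function('K')(2), -6), 36), 2) = Pow(Add(Mul(Mul(2, Add(1, Mul(2, 2))), Add(1, Mul(-6, -6))), 36), 2) = Pow(Add(Mul(Mul(2, Add(1, 4)), Add(1, 36)), 36), 2) = Pow(Add(Mul(Mul(2, 5), 37), 36), 2) = Pow(Add(Mul(10, 37), 36), 2) = Pow(Add(370, 36), 2) = Pow(406, 2) = 164836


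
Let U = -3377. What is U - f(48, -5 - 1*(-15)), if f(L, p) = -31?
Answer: -3346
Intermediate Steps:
U - f(48, -5 - 1*(-15)) = -3377 - 1*(-31) = -3377 + 31 = -3346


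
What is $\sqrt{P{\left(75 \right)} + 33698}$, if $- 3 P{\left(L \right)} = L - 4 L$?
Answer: $\sqrt{33773} \approx 183.77$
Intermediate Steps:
$P{\left(L \right)} = L$ ($P{\left(L \right)} = - \frac{L - 4 L}{3} = - \frac{\left(-3\right) L}{3} = L$)
$\sqrt{P{\left(75 \right)} + 33698} = \sqrt{75 + 33698} = \sqrt{33773}$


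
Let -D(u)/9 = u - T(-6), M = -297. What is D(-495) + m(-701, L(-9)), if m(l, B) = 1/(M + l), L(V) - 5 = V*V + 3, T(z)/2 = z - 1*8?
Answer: 4194593/998 ≈ 4203.0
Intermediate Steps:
T(z) = -16 + 2*z (T(z) = 2*(z - 1*8) = 2*(z - 8) = 2*(-8 + z) = -16 + 2*z)
L(V) = 8 + V² (L(V) = 5 + (V*V + 3) = 5 + (V² + 3) = 5 + (3 + V²) = 8 + V²)
D(u) = -252 - 9*u (D(u) = -9*(u - (-16 + 2*(-6))) = -9*(u - (-16 - 12)) = -9*(u - 1*(-28)) = -9*(u + 28) = -9*(28 + u) = -252 - 9*u)
m(l, B) = 1/(-297 + l)
D(-495) + m(-701, L(-9)) = (-252 - 9*(-495)) + 1/(-297 - 701) = (-252 + 4455) + 1/(-998) = 4203 - 1/998 = 4194593/998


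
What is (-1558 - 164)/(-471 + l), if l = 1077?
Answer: -287/101 ≈ -2.8416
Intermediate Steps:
(-1558 - 164)/(-471 + l) = (-1558 - 164)/(-471 + 1077) = -1722/606 = (1/606)*(-1722) = -287/101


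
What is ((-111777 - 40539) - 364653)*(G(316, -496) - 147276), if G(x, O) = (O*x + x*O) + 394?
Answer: 237988747026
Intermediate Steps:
G(x, O) = 394 + 2*O*x (G(x, O) = (O*x + O*x) + 394 = 2*O*x + 394 = 394 + 2*O*x)
((-111777 - 40539) - 364653)*(G(316, -496) - 147276) = ((-111777 - 40539) - 364653)*((394 + 2*(-496)*316) - 147276) = (-152316 - 364653)*((394 - 313472) - 147276) = -516969*(-313078 - 147276) = -516969*(-460354) = 237988747026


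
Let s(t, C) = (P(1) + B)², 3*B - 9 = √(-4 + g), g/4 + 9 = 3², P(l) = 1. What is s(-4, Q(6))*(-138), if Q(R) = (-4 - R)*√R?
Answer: -6440/3 - 736*I ≈ -2146.7 - 736.0*I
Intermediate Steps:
g = 0 (g = -36 + 4*3² = -36 + 4*9 = -36 + 36 = 0)
Q(R) = √R*(-4 - R)
B = 3 + 2*I/3 (B = 3 + √(-4 + 0)/3 = 3 + √(-4)/3 = 3 + (2*I)/3 = 3 + 2*I/3 ≈ 3.0 + 0.66667*I)
s(t, C) = (4 + 2*I/3)² (s(t, C) = (1 + (3 + 2*I/3))² = (4 + 2*I/3)²)
s(-4, Q(6))*(-138) = (140/9 + 16*I/3)*(-138) = -6440/3 - 736*I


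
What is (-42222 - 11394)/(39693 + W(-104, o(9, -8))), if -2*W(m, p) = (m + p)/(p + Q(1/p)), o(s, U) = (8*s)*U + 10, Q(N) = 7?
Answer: -7492836/5547013 ≈ -1.3508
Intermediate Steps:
o(s, U) = 10 + 8*U*s (o(s, U) = 8*U*s + 10 = 10 + 8*U*s)
W(m, p) = -(m + p)/(2*(7 + p)) (W(m, p) = -(m + p)/(2*(p + 7)) = -(m + p)/(2*(7 + p)))
(-42222 - 11394)/(39693 + W(-104, o(9, -8))) = (-42222 - 11394)/(39693 + (-1*(-104) - (10 + 8*(-8)*9))/(2*(7 + (10 + 8*(-8)*9)))) = -53616/(39693 + (104 - (10 - 576))/(2*(7 + (10 - 576)))) = -53616/(39693 + (104 - 1*(-566))/(2*(7 - 566))) = -53616/(39693 + (½)*(104 + 566)/(-559)) = -53616/(39693 + (½)*(-1/559)*670) = -53616/(39693 - 335/559) = -53616/22188052/559 = -53616*559/22188052 = -7492836/5547013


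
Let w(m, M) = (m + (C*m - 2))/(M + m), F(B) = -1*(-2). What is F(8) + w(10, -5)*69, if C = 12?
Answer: 8842/5 ≈ 1768.4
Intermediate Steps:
F(B) = 2
w(m, M) = (-2 + 13*m)/(M + m) (w(m, M) = (m + (12*m - 2))/(M + m) = (m + (-2 + 12*m))/(M + m) = (-2 + 13*m)/(M + m))
F(8) + w(10, -5)*69 = 2 + ((-2 + 13*10)/(-5 + 10))*69 = 2 + ((-2 + 130)/5)*69 = 2 + ((⅕)*128)*69 = 2 + (128/5)*69 = 2 + 8832/5 = 8842/5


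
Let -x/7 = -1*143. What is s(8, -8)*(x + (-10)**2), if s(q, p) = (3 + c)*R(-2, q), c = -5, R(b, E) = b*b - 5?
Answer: 2202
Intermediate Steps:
R(b, E) = -5 + b**2 (R(b, E) = b**2 - 5 = -5 + b**2)
x = 1001 (x = -(-7)*143 = -7*(-143) = 1001)
s(q, p) = 2 (s(q, p) = (3 - 5)*(-5 + (-2)**2) = -2*(-5 + 4) = -2*(-1) = 2)
s(8, -8)*(x + (-10)**2) = 2*(1001 + (-10)**2) = 2*(1001 + 100) = 2*1101 = 2202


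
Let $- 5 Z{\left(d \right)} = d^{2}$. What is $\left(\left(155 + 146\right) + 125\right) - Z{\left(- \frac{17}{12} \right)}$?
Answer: $\frac{307009}{720} \approx 426.4$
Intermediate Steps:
$Z{\left(d \right)} = - \frac{d^{2}}{5}$
$\left(\left(155 + 146\right) + 125\right) - Z{\left(- \frac{17}{12} \right)} = \left(\left(155 + 146\right) + 125\right) - - \frac{\left(- \frac{17}{12}\right)^{2}}{5} = \left(301 + 125\right) - - \frac{\left(\left(-17\right) \frac{1}{12}\right)^{2}}{5} = 426 - - \frac{\left(- \frac{17}{12}\right)^{2}}{5} = 426 - \left(- \frac{1}{5}\right) \frac{289}{144} = 426 - - \frac{289}{720} = 426 + \frac{289}{720} = \frac{307009}{720}$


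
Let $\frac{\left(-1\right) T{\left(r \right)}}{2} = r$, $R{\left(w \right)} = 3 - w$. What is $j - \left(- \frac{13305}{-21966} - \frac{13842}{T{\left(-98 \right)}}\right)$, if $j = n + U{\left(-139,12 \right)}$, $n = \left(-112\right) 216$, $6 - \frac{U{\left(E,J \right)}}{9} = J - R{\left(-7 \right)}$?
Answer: $- \frac{617251493}{25627} \approx -24086.0$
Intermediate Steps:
$T{\left(r \right)} = - 2 r$
$U{\left(E,J \right)} = 144 - 9 J$ ($U{\left(E,J \right)} = 54 - 9 \left(J - \left(3 - -7\right)\right) = 54 - 9 \left(J - \left(3 + 7\right)\right) = 54 - 9 \left(J - 10\right) = 54 - 9 \left(-10 + J\right) = 54 - \left(-90 + 9 J\right) = 144 - 9 J$)
$n = -24192$
$j = -24156$ ($j = -24192 + \left(144 - 108\right) = -24192 + 36 = -24156$)
$j - \left(- \frac{13305}{-21966} - \frac{13842}{T{\left(-98 \right)}}\right) = -24156 - \left(- \frac{13305}{-21966} - \frac{13842}{\left(-2\right) \left(-98\right)}\right) = -24156 - \left(\left(-13305\right) \left(- \frac{1}{21966}\right) - \frac{13842}{196}\right) = -24156 - \left(\frac{4435}{7322} - \frac{6921}{98}\right) = -24156 - - \frac{1794319}{25627} = -24156 + \frac{1794319}{25627} = - \frac{617251493}{25627}$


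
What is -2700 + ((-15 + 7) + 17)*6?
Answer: -2646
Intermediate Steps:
-2700 + ((-15 + 7) + 17)*6 = -2700 + (-8 + 17)*6 = -2700 + 9*6 = -2700 + 54 = -2646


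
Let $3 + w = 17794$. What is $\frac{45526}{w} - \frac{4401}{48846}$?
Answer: $\frac{715154935}{289673062} \approx 2.4688$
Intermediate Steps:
$w = 17791$ ($w = -3 + 17794 = 17791$)
$\frac{45526}{w} - \frac{4401}{48846} = \frac{45526}{17791} - \frac{4401}{48846} = 45526 \cdot \frac{1}{17791} - \frac{1467}{16282} = \frac{45526}{17791} - \frac{1467}{16282} = \frac{715154935}{289673062}$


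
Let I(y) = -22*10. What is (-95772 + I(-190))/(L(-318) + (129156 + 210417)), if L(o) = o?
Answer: -95992/339255 ≈ -0.28295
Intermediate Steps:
I(y) = -220
(-95772 + I(-190))/(L(-318) + (129156 + 210417)) = (-95772 - 220)/(-318 + (129156 + 210417)) = -95992/(-318 + 339573) = -95992/339255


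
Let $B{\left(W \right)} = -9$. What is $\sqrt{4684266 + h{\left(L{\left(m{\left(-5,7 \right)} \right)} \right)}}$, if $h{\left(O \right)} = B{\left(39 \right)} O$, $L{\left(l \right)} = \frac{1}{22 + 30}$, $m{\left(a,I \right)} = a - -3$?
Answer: $\frac{9 \sqrt{39093379}}{26} \approx 2164.3$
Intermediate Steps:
$m{\left(a,I \right)} = 3 + a$ ($m{\left(a,I \right)} = a + 3 = 3 + a$)
$L{\left(l \right)} = \frac{1}{52}$
$h{\left(O \right)} = - 9 O$
$\sqrt{4684266 + h{\left(L{\left(m{\left(-5,7 \right)} \right)} \right)}} = \sqrt{4684266 - \frac{9}{52}} = \sqrt{\frac{243581823}{52}} = \frac{9 \sqrt{39093379}}{26}$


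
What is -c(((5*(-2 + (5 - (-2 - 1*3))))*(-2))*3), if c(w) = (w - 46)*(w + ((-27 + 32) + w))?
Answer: -135850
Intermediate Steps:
c(w) = (-46 + w)*(5 + 2*w) (c(w) = (-46 + w)*(w + (5 + w)) = (-46 + w)*(5 + 2*w))
-c(((5*(-2 + (5 - (-2 - 1*3))))*(-2))*3) = -(-230 - 87*(5*(-2 + (5 - (-2 - 1*3))))*(-2)*3 + 2*(((5*(-2 + (5 - (-2 - 1*3))))*(-2))*3)**2) = -(-230 - 87*(5*(-2 + (5 - (-2 - 3))))*(-2)*3 + 2*(((5*(-2 + (5 - (-2 - 3))))*(-2))*3)**2) = -(-230 - 87*(5*(-2 + (5 - 1*(-5))))*(-2)*3 + 2*(((5*(-2 + (5 - 1*(-5))))*(-2))*3)**2) = -(-230 - 87*(5*(-2 + (5 + 5)))*(-2)*3 + 2*(((5*(-2 + (5 + 5)))*(-2))*3)**2) = -(-230 - 87*(5*(-2 + 10))*(-2)*3 + 2*(((5*(-2 + 10))*(-2))*3)**2) = -(-230 - 87*(5*8)*(-2)*3 + 2*(((5*8)*(-2))*3)**2) = -(-230 - 87*40*(-2)*3 + 2*((40*(-2))*3)**2) = -(-230 - (-6960)*3 + 2*(-80*3)**2) = -(-230 - 87*(-240) + 2*(-240)**2) = -(-230 + 20880 + 2*57600) = -(-230 + 20880 + 115200) = -1*135850 = -135850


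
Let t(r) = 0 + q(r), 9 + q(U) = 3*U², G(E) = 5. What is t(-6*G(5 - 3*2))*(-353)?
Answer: -949923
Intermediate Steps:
q(U) = -9 + 3*U²
t(r) = -9 + 3*r² (t(r) = 0 + (-9 + 3*r²) = -9 + 3*r²)
t(-6*G(5 - 3*2))*(-353) = (-9 + 3*(-6*5)²)*(-353) = (-9 + 3*(-30)²)*(-353) = (-9 + 3*900)*(-353) = (-9 + 2700)*(-353) = 2691*(-353) = -949923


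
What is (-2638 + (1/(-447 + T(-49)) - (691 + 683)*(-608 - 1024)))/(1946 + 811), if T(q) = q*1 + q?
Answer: 406884283/500855 ≈ 812.38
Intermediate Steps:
T(q) = 2*q (T(q) = q + q = 2*q)
(-2638 + (1/(-447 + T(-49)) - (691 + 683)*(-608 - 1024)))/(1946 + 811) = (-2638 + (1/(-447 + 2*(-49)) - (691 + 683)*(-608 - 1024)))/(1946 + 811) = (-2638 + (1/(-447 - 98) - 1374*(-1632)))/2757 = (-2638 + (1/(-545) - 1*(-2242368)))*(1/2757) = (-2638 + (-1/545 + 2242368))*(1/2757) = (-2638 + 1222090559/545)*(1/2757) = (1220652849/545)*(1/2757) = 406884283/500855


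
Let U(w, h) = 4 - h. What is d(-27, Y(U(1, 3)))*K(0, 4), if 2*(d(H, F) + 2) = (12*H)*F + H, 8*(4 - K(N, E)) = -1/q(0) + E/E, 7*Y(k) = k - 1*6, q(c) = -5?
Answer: 15433/40 ≈ 385.83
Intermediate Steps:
Y(k) = -6/7 + k/7 (Y(k) = (k - 1*6)/7 = (k - 6)/7 = (-6 + k)/7 = -6/7 + k/7)
K(N, E) = 77/20 (K(N, E) = 4 - (-1/(-5) + E/E)/8 = 4 - (-1*(-1/5) + 1)/8 = 4 - (1/5 + 1)/8 = 4 - 1/8*6/5 = 4 - 3/20 = 77/20)
d(H, F) = -2 + H/2 + 6*F*H (d(H, F) = -2 + ((12*H)*F + H)/2 = -2 + (12*F*H + H)/2 = -2 + (H + 12*F*H)/2 = -2 + (H/2 + 6*F*H) = -2 + H/2 + 6*F*H)
d(-27, Y(U(1, 3)))*K(0, 4) = (-2 + (1/2)*(-27) + 6*(-6/7 + (4 - 1*3)/7)*(-27))*(77/20) = (-2 - 27/2 + 6*(-6/7 + (4 - 3)/7)*(-27))*(77/20) = (-2 - 27/2 + 6*(-6/7 + (1/7)*1)*(-27))*(77/20) = (-2 - 27/2 + 6*(-6/7 + 1/7)*(-27))*(77/20) = (-2 - 27/2 + 6*(-5/7)*(-27))*(77/20) = (-2 - 27/2 + 810/7)*(77/20) = (1403/14)*(77/20) = 15433/40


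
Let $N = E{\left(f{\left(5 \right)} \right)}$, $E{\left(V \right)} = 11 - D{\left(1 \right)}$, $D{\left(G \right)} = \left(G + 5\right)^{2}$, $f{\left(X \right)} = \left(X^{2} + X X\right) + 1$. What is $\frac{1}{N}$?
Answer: $- \frac{1}{25} \approx -0.04$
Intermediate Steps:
$f{\left(X \right)} = 1 + 2 X^{2}$ ($f{\left(X \right)} = \left(X^{2} + X^{2}\right) + 1 = 2 X^{2} + 1 = 1 + 2 X^{2}$)
$D{\left(G \right)} = \left(5 + G\right)^{2}$
$E{\left(V \right)} = -25$ ($E{\left(V \right)} = 11 - \left(5 + 1\right)^{2} = 11 - 6^{2} = 11 - 36 = -25$)
$N = -25$
$\frac{1}{N} = \frac{1}{-25} = - \frac{1}{25}$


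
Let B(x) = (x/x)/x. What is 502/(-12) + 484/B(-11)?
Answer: -32195/6 ≈ -5365.8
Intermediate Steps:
B(x) = 1/x
502/(-12) + 484/B(-11) = 502/(-12) + 484/(1/(-11)) = 502*(-1/12) + 484/(-1/11) = -251/6 + 484*(-11) = -251/6 - 5324 = -32195/6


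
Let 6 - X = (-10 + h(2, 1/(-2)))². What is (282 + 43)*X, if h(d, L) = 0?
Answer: -30550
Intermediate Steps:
X = -94 (X = 6 - (-10 + 0)² = 6 - 1*(-10)² = 6 - 1*100 = 6 - 100 = -94)
(282 + 43)*X = (282 + 43)*(-94) = 325*(-94) = -30550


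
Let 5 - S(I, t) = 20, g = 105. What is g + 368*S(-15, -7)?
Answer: -5415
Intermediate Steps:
S(I, t) = -15 (S(I, t) = 5 - 1*20 = 5 - 20 = -15)
g + 368*S(-15, -7) = 105 + 368*(-15) = 105 - 5520 = -5415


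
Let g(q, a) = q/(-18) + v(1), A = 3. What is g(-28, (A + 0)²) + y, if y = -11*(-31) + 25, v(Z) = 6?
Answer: 3362/9 ≈ 373.56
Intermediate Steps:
y = 366 (y = 341 + 25 = 366)
g(q, a) = 6 - q/18 (g(q, a) = q/(-18) + 6 = q*(-1/18) + 6 = -q/18 + 6 = 6 - q/18)
g(-28, (A + 0)²) + y = (6 - 1/18*(-28)) + 366 = (6 + 14/9) + 366 = 68/9 + 366 = 3362/9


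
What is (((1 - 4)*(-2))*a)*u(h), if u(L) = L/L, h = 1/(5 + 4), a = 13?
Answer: 78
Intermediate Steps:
h = ⅑ (h = 1/9 = ⅑ ≈ 0.11111)
u(L) = 1
(((1 - 4)*(-2))*a)*u(h) = (((1 - 4)*(-2))*13)*1 = (-3*(-2)*13)*1 = (6*13)*1 = 78*1 = 78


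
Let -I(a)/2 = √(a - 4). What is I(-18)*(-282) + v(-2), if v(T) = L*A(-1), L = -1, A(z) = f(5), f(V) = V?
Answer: -5 + 564*I*√22 ≈ -5.0 + 2645.4*I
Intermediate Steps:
A(z) = 5
I(a) = -2*√(-4 + a) (I(a) = -2*√(a - 4) = -2*√(-4 + a))
v(T) = -5 (v(T) = -1*5 = -5)
I(-18)*(-282) + v(-2) = -2*√(-4 - 18)*(-282) - 5 = -2*I*√22*(-282) - 5 = 564*I*√22 - 5 = -5 + 564*I*√22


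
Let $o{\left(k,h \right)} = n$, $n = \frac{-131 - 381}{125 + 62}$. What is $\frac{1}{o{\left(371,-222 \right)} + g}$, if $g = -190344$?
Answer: $- \frac{187}{35594840} \approx -5.2536 \cdot 10^{-6}$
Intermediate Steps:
$n = - \frac{512}{187} \approx -2.738$
$o{\left(k,h \right)} = - \frac{512}{187}$
$\frac{1}{o{\left(371,-222 \right)} + g} = \frac{1}{- \frac{512}{187} - 190344} = \frac{1}{- \frac{35594840}{187}} = - \frac{187}{35594840}$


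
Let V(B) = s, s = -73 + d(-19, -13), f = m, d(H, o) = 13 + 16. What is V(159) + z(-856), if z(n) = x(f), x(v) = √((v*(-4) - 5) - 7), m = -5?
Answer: -44 + 2*√2 ≈ -41.172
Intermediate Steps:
d(H, o) = 29
f = -5
x(v) = √(-12 - 4*v) (x(v) = √((-4*v - 5) - 7) = √((-5 - 4*v) - 7) = √(-12 - 4*v))
s = -44 (s = -73 + 29 = -44)
z(n) = 2*√2 (z(n) = 2*√(-3 - 1*(-5)) = 2*√(-3 + 5) = 2*√2)
V(B) = -44
V(159) + z(-856) = -44 + 2*√2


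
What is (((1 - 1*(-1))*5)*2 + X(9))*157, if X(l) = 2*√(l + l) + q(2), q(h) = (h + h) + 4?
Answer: 4396 + 942*√2 ≈ 5728.2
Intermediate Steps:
q(h) = 4 + 2*h (q(h) = 2*h + 4 = 4 + 2*h)
X(l) = 8 + 2*√2*√l (X(l) = 2*√(l + l) + (4 + 2*2) = 2*√(2*l) + (4 + 4) = 2*(√2*√l) + 8 = 2*√2*√l + 8 = 8 + 2*√2*√l)
(((1 - 1*(-1))*5)*2 + X(9))*157 = (((1 - 1*(-1))*5)*2 + (8 + 2*√2*√9))*157 = (((1 + 1)*5)*2 + (8 + 2*√2*3))*157 = ((2*5)*2 + (8 + 6*√2))*157 = (10*2 + (8 + 6*√2))*157 = (20 + (8 + 6*√2))*157 = (28 + 6*√2)*157 = 4396 + 942*√2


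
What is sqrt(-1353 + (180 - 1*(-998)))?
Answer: 5*I*sqrt(7) ≈ 13.229*I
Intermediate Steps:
sqrt(-1353 + (180 - 1*(-998))) = sqrt(-1353 + (180 + 998)) = sqrt(-1353 + 1178) = sqrt(-175) = 5*I*sqrt(7)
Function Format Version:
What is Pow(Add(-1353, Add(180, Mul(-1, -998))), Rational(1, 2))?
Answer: Mul(5, I, Pow(7, Rational(1, 2))) ≈ Mul(13.229, I)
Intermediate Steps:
Pow(Add(-1353, Add(180, Mul(-1, -998))), Rational(1, 2)) = Pow(Add(-1353, Add(180, 998)), Rational(1, 2)) = Pow(Add(-1353, 1178), Rational(1, 2)) = Pow(-175, Rational(1, 2)) = Mul(5, I, Pow(7, Rational(1, 2)))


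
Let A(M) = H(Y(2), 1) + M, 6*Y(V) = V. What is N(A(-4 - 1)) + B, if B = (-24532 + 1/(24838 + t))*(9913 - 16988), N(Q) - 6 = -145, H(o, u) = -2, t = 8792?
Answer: 1167389855071/6726 ≈ 1.7356e+8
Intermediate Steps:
Y(V) = V/6
A(M) = -2 + M
N(Q) = -139 (N(Q) = 6 - 145 = -139)
B = 1167390789985/6726 (B = (-24532 + 1/(24838 + 8792))*(9913 - 16988) = (-24532 + 1/33630)*(-7075) = -825011159/33630*(-7075) = 1167390789985/6726 ≈ 1.7356e+8)
N(A(-4 - 1)) + B = -139 + 1167390789985/6726 = 1167389855071/6726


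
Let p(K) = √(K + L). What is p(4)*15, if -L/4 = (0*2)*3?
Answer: 30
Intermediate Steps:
L = 0 (L = -4*0*2*3 = -0*3 = -4*0 = 0)
p(K) = √K (p(K) = √(K + 0) = √K)
p(4)*15 = √4*15 = 2*15 = 30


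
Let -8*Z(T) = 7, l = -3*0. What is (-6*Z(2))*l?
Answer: 0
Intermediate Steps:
l = 0
Z(T) = -7/8 (Z(T) = -1/8*7 = -7/8)
(-6*Z(2))*l = -6*(-7/8)*0 = (21/4)*0 = 0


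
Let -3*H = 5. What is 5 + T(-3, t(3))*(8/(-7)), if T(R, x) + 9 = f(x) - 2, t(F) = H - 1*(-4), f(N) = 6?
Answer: 75/7 ≈ 10.714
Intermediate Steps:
H = -5/3 (H = -⅓*5 = -5/3 ≈ -1.6667)
t(F) = 7/3 (t(F) = -5/3 - 1*(-4) = -5/3 + 4 = 7/3)
T(R, x) = -5 (T(R, x) = -9 + (6 - 2) = -9 + 4 = -5)
5 + T(-3, t(3))*(8/(-7)) = 5 - 40/(-7) = 5 - 40*(-1)/7 = 5 - 5*(-8/7) = 5 + 40/7 = 75/7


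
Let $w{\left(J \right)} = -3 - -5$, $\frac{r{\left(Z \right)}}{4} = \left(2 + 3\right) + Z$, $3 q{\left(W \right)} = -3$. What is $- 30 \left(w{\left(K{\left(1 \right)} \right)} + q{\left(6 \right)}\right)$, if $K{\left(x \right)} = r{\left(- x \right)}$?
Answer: $-30$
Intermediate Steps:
$q{\left(W \right)} = -1$ ($q{\left(W \right)} = \frac{1}{3} \left(-3\right) = -1$)
$r{\left(Z \right)} = 20 + 4 Z$ ($r{\left(Z \right)} = 4 \left(\left(2 + 3\right) + Z\right) = 4 \left(5 + Z\right) = 20 + 4 Z$)
$K{\left(x \right)} = 20 - 4 x$ ($K{\left(x \right)} = 20 + 4 \left(- x\right) = 20 - 4 x$)
$w{\left(J \right)} = 2$ ($w{\left(J \right)} = -3 + 5 = 2$)
$- 30 \left(w{\left(K{\left(1 \right)} \right)} + q{\left(6 \right)}\right) = - 30 \left(2 - 1\right) = \left(-30\right) 1 = -30$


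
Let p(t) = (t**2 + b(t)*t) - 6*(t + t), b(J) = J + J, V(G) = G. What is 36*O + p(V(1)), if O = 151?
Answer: 5427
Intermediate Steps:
b(J) = 2*J
p(t) = -12*t + 3*t**2 (p(t) = (t**2 + (2*t)*t) - 6*(t + t) = (t**2 + 2*t**2) - 12*t = 3*t**2 - 12*t = -12*t + 3*t**2)
36*O + p(V(1)) = 36*151 + 3*1*(-4 + 1) = 5436 + 3*1*(-3) = 5436 - 9 = 5427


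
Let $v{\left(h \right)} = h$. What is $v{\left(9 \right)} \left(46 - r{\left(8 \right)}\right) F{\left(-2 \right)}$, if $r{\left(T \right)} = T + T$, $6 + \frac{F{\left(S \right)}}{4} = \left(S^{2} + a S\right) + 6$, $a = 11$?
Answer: $-19440$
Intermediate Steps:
$F{\left(S \right)} = 4 S^{2} + 44 S$ ($F{\left(S \right)} = -24 + 4 \left(\left(S^{2} + 11 S\right) + 6\right) = -24 + 4 \left(6 + S^{2} + 11 S\right) = -24 + \left(24 + 4 S^{2} + 44 S\right) = 4 S^{2} + 44 S$)
$r{\left(T \right)} = 2 T$
$v{\left(9 \right)} \left(46 - r{\left(8 \right)}\right) F{\left(-2 \right)} = 9 \left(46 - 2 \cdot 8\right) 4 \left(-2\right) \left(11 - 2\right) = 9 \left(46 - 16\right) 4 \left(-2\right) 9 = 9 \left(46 - 16\right) \left(-72\right) = 9 \cdot 30 \left(-72\right) = 270 \left(-72\right) = -19440$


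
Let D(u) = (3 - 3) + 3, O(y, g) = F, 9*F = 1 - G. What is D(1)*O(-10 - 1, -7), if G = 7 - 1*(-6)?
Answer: -4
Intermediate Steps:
G = 13 (G = 7 + 6 = 13)
F = -4/3 (F = (1 - 1*13)/9 = (1 - 13)/9 = (⅑)*(-12) = -4/3 ≈ -1.3333)
O(y, g) = -4/3
D(u) = 3 (D(u) = 0 + 3 = 3)
D(1)*O(-10 - 1, -7) = 3*(-4/3) = -4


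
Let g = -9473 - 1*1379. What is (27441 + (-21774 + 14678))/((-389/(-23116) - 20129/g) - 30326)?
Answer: -63795519463/95086926398 ≈ -0.67092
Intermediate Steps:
g = -10852 (g = -9473 - 1379 = -10852)
(27441 + (-21774 + 14678))/((-389/(-23116) - 20129/g) - 30326) = (27441 + (-21774 + 14678))/((-389/(-23116) - 20129/(-10852)) - 30326) = (27441 - 7096)/((-389*(-1/23116) - 20129*(-1/10852)) - 30326) = 20345/((389/23116 + 20129/10852) - 30326) = 20345/(29345212/15678427 - 30326) = 20345/(-475434631990/15678427) = 20345*(-15678427/475434631990) = -63795519463/95086926398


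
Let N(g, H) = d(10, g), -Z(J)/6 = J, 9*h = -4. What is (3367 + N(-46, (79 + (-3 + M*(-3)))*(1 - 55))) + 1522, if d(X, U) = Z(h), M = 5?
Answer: 14675/3 ≈ 4891.7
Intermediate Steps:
h = -4/9 (h = (1/9)*(-4) = -4/9 ≈ -0.44444)
Z(J) = -6*J
d(X, U) = 8/3 (d(X, U) = -6*(-4/9) = 8/3)
N(g, H) = 8/3
(3367 + N(-46, (79 + (-3 + M*(-3)))*(1 - 55))) + 1522 = (3367 + 8/3) + 1522 = 10109/3 + 1522 = 14675/3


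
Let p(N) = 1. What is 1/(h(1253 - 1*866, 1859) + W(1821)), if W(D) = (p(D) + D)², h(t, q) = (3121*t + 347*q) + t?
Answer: 1/5172971 ≈ 1.9331e-7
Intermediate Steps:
h(t, q) = 347*q + 3122*t (h(t, q) = (347*q + 3121*t) + t = 347*q + 3122*t)
W(D) = (1 + D)²
1/(h(1253 - 1*866, 1859) + W(1821)) = 1/((347*1859 + 3122*(1253 - 1*866)) + (1 + 1821)²) = 1/((645073 + 3122*(1253 - 866)) + 1822²) = 1/((645073 + 3122*387) + 3319684) = 1/((645073 + 1208214) + 3319684) = 1/(1853287 + 3319684) = 1/5172971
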